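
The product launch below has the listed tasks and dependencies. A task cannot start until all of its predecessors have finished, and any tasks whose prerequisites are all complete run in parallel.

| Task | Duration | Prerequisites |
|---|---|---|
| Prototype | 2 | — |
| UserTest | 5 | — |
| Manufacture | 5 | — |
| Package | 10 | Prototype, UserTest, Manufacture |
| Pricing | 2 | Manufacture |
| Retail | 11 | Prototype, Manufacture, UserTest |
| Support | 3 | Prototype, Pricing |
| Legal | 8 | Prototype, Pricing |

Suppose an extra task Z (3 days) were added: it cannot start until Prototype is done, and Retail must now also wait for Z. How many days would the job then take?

16

Originally the job takes 16 days.
With Z inserted, Retail now waits for max(Prototype, Manufacture, UserTest, Z).
New critical path: Prototype→Z→Retail = 2+3+11 = 16 ⇒ 16 days.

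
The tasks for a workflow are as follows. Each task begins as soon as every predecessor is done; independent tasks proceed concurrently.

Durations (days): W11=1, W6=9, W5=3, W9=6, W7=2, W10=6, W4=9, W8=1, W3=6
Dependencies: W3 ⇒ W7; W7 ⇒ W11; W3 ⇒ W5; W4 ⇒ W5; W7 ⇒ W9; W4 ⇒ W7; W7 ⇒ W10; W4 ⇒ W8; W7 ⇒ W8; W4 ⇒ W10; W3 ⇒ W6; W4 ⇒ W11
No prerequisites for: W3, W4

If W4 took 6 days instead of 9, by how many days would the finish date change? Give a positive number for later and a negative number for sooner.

-2

As given, the longest chain is W4→W7→W9 = 9+2+6 = 17, so the finish is 17 days.
W4 lies on that path, so at 6 days the path becomes 14 days.
Now W3→W6 = 6+9 = 15 is longest, so the finish becomes 15 days.
Change in finish: 15 − 17 = -2 days.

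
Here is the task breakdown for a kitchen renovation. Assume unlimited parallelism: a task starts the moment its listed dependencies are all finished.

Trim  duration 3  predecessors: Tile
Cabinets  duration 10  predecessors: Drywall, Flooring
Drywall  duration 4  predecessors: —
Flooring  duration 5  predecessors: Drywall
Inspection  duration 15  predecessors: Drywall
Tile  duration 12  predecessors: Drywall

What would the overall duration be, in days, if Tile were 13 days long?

20

As given, the longest chain is Drywall→Tile→Trim = 4+12+3 = 19, so the finish is 19 days.
Tile lies on that path, so at 13 days the path becomes 20 days.
The critical path is still Drywall→Tile→Trim; finish is now 20 days.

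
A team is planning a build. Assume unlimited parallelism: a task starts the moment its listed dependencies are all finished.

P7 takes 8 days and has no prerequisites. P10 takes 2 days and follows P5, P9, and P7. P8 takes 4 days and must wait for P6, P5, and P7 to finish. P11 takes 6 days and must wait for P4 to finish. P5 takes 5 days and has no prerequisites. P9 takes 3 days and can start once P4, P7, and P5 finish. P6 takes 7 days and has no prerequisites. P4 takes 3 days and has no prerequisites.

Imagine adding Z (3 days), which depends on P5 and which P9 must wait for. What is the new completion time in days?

Originally the project takes 13 days.
With Z inserted, P9 now waits for max(P4, P7, P5, Z).
New critical path: P5→Z→P9→P10 = 5+3+3+2 = 13 ⇒ 13 days.

13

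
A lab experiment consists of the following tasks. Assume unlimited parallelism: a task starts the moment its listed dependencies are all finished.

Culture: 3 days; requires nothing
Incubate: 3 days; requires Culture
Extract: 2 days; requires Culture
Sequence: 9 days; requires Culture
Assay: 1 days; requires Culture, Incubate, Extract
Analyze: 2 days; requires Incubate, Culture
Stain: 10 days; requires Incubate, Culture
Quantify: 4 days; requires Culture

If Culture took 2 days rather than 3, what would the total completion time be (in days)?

15

Critical path before the change: Culture→Incubate→Stain = 3+3+10 = 16 giving 16 days.
Since Culture is critical, the -1 change carries straight to that chain (now 15 days).
The critical path is still Culture→Incubate→Stain; finish is now 15 days.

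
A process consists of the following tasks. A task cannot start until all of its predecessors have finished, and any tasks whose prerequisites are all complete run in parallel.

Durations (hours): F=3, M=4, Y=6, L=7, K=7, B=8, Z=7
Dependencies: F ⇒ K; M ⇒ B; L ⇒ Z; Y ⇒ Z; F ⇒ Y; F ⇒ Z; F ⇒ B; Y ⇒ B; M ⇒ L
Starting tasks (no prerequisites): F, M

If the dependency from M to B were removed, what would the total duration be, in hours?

With the dependency in place, M→L→Z = 4+7+7 = 18 sets the finish at 18 hours.
Dropping M→B doesn't change B's earliest start (9); another predecessor still binds.
After: M→L→Z = 4+7+7 = 18 → 18 hours.

18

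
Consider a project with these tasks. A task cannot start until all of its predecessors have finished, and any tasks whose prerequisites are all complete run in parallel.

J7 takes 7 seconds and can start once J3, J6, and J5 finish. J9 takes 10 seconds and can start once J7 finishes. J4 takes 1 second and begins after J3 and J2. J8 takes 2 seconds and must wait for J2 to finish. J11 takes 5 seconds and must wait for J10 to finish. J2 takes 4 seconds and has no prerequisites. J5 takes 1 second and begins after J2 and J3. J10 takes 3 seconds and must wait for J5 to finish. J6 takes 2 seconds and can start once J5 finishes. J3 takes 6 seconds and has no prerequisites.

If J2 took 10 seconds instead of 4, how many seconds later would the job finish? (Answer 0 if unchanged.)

Baseline: J3→J5→J6→J7→J9 = 6+1+2+7+10 = 26 → 26 seconds.
The longest path through J2 is only 24 seconds, so J2 has float 2.
The binding chain switches to J2→J5→J6→J7→J9 = 10+1+2+7+10 = 30; finish 30 seconds.
Change in finish: 30 − 26 = +4 seconds.

4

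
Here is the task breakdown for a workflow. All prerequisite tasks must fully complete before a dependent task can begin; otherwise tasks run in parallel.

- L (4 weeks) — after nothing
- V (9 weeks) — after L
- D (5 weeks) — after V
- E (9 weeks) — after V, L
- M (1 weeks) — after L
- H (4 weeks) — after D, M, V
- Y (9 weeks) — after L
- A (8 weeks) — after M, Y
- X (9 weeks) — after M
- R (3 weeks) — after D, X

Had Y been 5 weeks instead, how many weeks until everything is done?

As given, the longest chain is L→V→D→H = 4+9+5+4 = 22, so the finish is 22 weeks.
Y is off the critical path — its longest chain is 21 weeks, giving 1 of slack.
That remains the longest chain; total 22 weeks.

22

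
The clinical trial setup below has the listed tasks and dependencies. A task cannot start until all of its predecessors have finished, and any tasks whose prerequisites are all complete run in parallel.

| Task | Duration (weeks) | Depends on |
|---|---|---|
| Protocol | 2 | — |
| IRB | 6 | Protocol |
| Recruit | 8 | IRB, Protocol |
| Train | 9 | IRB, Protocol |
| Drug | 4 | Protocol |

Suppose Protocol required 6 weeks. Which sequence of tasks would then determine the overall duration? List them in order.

Critical path before the change: Protocol→IRB→Train = 2+6+9 = 17 giving 17 weeks.
Protocol is on the critical path; changing it to 6 makes that path 21 weeks.
No other chain overtakes it, so the finish is 21 weeks.

Protocol, IRB, Train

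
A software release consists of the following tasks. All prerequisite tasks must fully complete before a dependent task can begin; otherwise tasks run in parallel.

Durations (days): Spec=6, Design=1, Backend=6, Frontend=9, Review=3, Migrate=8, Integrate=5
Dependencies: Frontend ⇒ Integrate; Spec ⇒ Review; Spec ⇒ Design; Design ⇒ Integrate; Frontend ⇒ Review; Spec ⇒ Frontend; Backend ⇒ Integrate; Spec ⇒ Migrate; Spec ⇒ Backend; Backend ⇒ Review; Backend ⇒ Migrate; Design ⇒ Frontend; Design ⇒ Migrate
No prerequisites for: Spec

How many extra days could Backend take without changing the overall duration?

1

The longest chain is Spec→Design→Frontend→Integrate = 6+1+9+5 = 21; overall finish 21 days.
Longest path through Backend: 20 days (earliest finish 12, latest finish 13).
Slack of Backend = 7 − 6 = 1 day.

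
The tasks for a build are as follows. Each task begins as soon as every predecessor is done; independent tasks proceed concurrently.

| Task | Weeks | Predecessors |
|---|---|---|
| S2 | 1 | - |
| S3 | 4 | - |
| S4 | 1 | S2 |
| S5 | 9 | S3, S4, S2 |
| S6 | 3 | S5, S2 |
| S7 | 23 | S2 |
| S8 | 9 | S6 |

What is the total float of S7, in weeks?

1

The longest chain is S3→S5→S6→S8 = 4+9+3+9 = 25; overall finish 25 weeks.
Longest path through S7: 24 weeks (earliest finish 24, latest finish 25).
Float = 25 − 24 = 1.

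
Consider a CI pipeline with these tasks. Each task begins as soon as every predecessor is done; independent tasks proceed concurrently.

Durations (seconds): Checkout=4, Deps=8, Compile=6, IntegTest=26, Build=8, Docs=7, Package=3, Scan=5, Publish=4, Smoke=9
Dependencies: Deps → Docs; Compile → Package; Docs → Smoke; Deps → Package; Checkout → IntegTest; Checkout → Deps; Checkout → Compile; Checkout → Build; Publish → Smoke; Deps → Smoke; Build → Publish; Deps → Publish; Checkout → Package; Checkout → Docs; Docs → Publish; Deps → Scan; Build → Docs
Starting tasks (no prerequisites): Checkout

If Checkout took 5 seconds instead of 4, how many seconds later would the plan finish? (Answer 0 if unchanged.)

1

Critical path before the change: Checkout→Deps→Docs→Publish→Smoke = 4+8+7+4+9 = 32 giving 32 seconds.
Since Checkout is critical, the +1 change carries straight to that chain (now 33 seconds).
That remains the longest chain; total 33 seconds.
Change in finish: 33 − 32 = +1 seconds.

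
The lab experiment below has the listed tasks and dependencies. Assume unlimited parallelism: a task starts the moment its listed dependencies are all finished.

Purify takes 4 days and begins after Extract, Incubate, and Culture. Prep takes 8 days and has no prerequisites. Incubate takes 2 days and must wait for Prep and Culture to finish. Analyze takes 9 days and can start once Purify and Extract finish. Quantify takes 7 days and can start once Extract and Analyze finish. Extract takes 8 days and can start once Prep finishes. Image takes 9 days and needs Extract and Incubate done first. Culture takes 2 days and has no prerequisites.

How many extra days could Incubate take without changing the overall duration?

The longest chain is Prep→Extract→Purify→Analyze→Quantify = 8+8+4+9+7 = 36; overall finish 36 days.
Longest path through Incubate: 30 days (earliest finish 10, latest finish 16).
Slack of Incubate = 14 − 8 = 6 days.

6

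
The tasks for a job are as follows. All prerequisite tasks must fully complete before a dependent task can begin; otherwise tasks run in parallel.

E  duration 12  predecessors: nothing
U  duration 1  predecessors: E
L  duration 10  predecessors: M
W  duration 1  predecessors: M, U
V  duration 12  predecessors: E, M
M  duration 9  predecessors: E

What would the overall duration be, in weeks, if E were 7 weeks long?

28

Actual critical path: E→M→V = 12+9+12 = 33 ⇒ 33 weeks.
E lies on that path, so at 7 weeks the path becomes 28 weeks.
That remains the longest chain; total 28 weeks.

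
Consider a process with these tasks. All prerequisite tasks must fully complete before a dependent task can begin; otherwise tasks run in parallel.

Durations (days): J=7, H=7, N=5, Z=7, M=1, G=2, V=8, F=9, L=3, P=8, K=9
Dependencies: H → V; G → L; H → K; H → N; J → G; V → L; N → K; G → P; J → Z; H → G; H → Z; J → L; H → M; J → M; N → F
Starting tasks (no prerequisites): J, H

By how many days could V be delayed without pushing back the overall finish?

3

The longest chain is H→N→F = 7+5+9 = 21; overall finish 21 days.
V finishes as early as 15 and must finish by 18.
Slack of V = 10 − 7 = 3 days.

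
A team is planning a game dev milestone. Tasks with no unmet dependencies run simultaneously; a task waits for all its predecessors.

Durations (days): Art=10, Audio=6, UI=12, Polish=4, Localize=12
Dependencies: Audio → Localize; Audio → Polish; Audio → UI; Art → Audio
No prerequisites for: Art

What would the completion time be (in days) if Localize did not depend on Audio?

28

Before: longest chain Art→Audio→UI = 10+6+12 = 28, finish 28.
Without Audio→Localize, Localize's earliest start moves from 16 to 0.
The longest chain is now Art→Audio→UI = 10+6+12 = 28, so the job takes 28 days.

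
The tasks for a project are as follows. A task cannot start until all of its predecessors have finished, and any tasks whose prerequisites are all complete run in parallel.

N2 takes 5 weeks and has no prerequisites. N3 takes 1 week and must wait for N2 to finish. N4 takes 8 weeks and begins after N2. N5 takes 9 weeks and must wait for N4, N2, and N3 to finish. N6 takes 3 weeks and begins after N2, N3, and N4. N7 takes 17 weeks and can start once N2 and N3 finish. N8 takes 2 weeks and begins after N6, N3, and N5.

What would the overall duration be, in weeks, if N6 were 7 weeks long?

Baseline: N2→N4→N5→N8 = 5+8+9+2 = 24 → 24 weeks.
N6 has 6 weeks of float (longest path through it is 18).
That remains the longest chain; total 24 weeks.

24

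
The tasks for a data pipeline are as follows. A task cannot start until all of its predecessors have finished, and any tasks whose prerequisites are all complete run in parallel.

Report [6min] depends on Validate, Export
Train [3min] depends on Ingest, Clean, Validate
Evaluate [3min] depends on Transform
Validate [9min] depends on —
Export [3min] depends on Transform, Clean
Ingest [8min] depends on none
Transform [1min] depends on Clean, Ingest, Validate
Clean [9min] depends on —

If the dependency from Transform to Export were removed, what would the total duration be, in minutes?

18

With the dependency in place, Clean→Transform→Export→Report = 9+1+3+6 = 19 sets the finish at 19 minutes.
Without Transform→Export, Export's earliest start moves from 10 to 9.
After: Clean→Export→Report = 9+3+6 = 18 → 18 minutes.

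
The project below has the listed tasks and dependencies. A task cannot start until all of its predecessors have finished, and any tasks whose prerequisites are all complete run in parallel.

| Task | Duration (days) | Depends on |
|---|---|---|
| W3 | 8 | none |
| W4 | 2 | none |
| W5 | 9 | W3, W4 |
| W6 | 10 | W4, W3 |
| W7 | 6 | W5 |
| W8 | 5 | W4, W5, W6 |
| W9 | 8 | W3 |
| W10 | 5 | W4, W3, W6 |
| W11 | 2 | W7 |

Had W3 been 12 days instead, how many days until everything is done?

29

Critical path before the change: W3→W5→W7→W11 = 8+9+6+2 = 25 giving 25 days.
Since W3 is critical, the +4 change carries straight to that chain (now 29 days).
No other chain overtakes it, so the finish is 29 days.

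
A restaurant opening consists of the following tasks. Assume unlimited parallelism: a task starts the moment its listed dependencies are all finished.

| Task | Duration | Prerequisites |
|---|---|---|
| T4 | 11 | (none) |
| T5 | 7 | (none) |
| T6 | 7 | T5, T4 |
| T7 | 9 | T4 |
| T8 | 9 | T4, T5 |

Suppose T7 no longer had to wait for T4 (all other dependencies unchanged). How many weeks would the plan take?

20

With the dependency in place, T4→T7 = 11+9 = 20 sets the finish at 20 weeks.
Without T4→T7, T7's earliest start moves from 11 to 0.
After: T4→T8 = 11+9 = 20 → 20 weeks.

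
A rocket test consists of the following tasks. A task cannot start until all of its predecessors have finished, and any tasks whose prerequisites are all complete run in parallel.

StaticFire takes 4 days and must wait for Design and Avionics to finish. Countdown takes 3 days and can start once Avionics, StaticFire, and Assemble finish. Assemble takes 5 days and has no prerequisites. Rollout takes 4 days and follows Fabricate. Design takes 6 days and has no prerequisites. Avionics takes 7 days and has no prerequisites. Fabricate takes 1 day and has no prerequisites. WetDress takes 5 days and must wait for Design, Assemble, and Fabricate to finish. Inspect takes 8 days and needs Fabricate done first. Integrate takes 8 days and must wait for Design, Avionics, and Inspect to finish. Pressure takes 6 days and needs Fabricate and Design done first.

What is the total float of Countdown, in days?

Critical path: Fabricate→Inspect→Integrate = 1+8+8 = 17, so the finish is 17 days.
Countdown finishes as early as 14 and must finish by 17.
Float = 17 − 14 = 3.

3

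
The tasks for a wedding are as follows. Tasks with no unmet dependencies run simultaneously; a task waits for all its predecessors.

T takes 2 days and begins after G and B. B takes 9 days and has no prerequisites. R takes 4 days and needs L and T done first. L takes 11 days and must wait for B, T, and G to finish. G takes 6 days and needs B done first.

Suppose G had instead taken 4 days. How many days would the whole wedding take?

As given, the longest chain is B→G→T→L→R = 9+6+2+11+4 = 32, so the finish is 32 days.
G lies on that path, so at 4 days the path becomes 30 days.
No other chain overtakes it, so the finish is 30 days.

30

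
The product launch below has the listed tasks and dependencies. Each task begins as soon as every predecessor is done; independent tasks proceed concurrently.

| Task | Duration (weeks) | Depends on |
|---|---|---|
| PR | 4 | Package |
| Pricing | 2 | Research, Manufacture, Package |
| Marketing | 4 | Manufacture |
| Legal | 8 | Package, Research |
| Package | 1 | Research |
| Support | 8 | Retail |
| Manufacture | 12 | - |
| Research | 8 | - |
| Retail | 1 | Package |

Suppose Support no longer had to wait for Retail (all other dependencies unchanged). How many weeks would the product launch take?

17

Original critical path: Research→Package→Retail→Support = 8+1+1+8 = 18 ⇒ 18 weeks.
Without Retail→Support, Support's earliest start moves from 10 to 0.
After: Research→Package→Legal = 8+1+8 = 17 → 17 weeks.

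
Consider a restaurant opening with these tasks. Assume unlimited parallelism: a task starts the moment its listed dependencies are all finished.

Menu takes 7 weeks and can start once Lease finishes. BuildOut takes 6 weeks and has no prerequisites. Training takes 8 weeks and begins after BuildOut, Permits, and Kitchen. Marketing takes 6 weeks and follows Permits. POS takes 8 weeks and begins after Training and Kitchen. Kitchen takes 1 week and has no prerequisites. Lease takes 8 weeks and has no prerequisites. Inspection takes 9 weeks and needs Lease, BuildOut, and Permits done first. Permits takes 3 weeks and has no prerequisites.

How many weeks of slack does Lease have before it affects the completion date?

5

The longest chain is BuildOut→Training→POS = 6+8+8 = 22; overall finish 22 weeks.
The longest chain containing Lease totals 17 weeks.
Float = 22 − 17 = 5.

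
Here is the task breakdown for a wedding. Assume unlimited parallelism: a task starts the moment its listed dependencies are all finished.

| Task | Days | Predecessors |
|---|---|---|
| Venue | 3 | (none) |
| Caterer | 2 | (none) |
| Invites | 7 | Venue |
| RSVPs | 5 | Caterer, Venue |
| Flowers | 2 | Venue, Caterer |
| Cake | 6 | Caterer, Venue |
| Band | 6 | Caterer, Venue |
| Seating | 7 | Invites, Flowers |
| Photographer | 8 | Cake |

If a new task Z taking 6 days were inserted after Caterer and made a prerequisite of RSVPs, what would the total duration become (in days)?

Originally the schedule takes 17 days.
With Z inserted, RSVPs now waits for max(Caterer, Venue, Z).
New critical path: Venue→Invites→Seating = 3+7+7 = 17 ⇒ 17 days.

17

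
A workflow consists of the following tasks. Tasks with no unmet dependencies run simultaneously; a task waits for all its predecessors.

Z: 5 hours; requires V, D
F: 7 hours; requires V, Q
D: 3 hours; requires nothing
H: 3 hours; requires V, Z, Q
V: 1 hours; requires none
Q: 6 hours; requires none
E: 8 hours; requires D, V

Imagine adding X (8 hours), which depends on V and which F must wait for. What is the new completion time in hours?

Originally the plan takes 13 hours.
With X inserted, F now waits for max(V, Q, X).
New critical path: V→X→F = 1+8+7 = 16 ⇒ 16 hours.

16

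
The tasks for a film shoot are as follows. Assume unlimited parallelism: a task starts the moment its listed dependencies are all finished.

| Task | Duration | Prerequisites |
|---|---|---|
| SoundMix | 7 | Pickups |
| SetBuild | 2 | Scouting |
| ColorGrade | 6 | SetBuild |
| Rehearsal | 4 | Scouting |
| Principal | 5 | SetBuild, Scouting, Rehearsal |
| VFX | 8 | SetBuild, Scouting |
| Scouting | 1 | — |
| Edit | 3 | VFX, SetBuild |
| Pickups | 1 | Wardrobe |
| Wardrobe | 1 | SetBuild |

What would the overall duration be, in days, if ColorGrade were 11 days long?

14

Actual critical path: Scouting→SetBuild→VFX→Edit = 1+2+8+3 = 14 ⇒ 14 days.
ColorGrade is off the critical path — its longest chain is 9 days, giving 5 of slack.
That remains the longest chain; total 14 days.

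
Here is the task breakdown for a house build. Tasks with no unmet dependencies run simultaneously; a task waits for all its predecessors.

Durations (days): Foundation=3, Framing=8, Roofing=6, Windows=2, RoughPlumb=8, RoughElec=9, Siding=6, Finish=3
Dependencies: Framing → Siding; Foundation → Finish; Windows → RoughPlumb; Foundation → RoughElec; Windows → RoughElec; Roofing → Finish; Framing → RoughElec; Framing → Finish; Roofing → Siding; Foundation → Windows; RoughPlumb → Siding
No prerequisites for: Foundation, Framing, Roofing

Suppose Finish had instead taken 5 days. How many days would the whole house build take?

Actual critical path: Foundation→Windows→RoughPlumb→Siding = 3+2+8+6 = 19 ⇒ 19 days.
Finish has 8 days of float (longest path through it is 11).
That remains the longest chain; total 19 days.

19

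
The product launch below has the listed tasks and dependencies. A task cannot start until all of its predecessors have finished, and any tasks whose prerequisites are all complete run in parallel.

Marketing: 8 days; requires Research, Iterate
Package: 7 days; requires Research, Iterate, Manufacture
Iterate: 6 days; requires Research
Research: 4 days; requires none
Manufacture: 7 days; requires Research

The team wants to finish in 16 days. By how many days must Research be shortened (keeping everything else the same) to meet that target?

Current finish: 18 days; target: 16.
Research is on every critical path, so each day cut from Research cuts the finish by one (this holds down to a finish of 15).
Need 18 − 16 = 2 days off Research → Research becomes 2 days, finish becomes 16.

2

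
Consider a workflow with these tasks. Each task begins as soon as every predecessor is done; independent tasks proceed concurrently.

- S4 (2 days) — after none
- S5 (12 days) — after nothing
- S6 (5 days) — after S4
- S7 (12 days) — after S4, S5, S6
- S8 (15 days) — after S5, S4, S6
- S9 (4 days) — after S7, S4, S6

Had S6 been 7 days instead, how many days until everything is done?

28

Critical path before the change: S5→S7→S9 = 12+12+4 = 28 giving 28 days.
S6 has 5 days of float (longest path through it is 23).
No other chain overtakes it, so the finish is 28 days.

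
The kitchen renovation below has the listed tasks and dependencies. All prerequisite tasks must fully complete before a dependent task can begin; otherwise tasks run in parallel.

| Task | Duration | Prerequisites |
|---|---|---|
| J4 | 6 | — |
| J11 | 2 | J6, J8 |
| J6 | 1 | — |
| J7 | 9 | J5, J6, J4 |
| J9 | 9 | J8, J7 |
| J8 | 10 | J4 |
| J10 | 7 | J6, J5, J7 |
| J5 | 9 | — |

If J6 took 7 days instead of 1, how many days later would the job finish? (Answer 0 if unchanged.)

0

The binding path is J5→J7→J9 = 9+9+9 = 27; finish at 27 days.
J6 is off the critical path — its longest chain is 19 days, giving 8 of slack.
That remains the longest chain; total 27 days.
Change in finish: 27 − 27 = +0 days.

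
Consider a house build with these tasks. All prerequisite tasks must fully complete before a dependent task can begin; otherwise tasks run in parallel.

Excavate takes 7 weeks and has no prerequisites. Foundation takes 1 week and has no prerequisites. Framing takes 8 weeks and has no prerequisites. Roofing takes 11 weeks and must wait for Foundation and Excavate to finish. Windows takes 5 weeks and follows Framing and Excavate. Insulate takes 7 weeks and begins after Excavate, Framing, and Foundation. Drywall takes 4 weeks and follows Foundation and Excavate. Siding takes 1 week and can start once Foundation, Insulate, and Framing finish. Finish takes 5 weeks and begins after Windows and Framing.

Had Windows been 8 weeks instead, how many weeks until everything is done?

21

The binding path is Framing→Windows→Finish = 8+5+5 = 18; finish at 18 weeks.
Since Windows is critical, the +3 change carries straight to that chain (now 21 weeks).
That remains the longest chain; total 21 weeks.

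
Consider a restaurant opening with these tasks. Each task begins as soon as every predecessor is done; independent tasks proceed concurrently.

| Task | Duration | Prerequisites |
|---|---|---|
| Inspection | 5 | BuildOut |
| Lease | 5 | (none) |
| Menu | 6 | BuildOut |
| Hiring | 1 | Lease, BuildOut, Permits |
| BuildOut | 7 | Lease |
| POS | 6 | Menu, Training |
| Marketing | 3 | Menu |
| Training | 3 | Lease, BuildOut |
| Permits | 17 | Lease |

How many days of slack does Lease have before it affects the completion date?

The longest chain is Lease→BuildOut→Menu→POS = 5+7+6+6 = 24; overall finish 24 days.
Lease finishes as early as 5 and must finish by 5.
Slack of Lease = 0 − 0 = 0 days.

0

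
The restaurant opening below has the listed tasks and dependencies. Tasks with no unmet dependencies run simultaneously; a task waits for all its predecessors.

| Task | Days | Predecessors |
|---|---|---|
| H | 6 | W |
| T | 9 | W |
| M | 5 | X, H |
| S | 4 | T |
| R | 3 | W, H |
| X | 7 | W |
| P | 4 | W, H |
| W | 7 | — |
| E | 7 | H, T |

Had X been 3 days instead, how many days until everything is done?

23

Critical path before the change: W→T→E = 7+9+7 = 23 giving 23 days.
X is off the critical path — its longest chain is 19 days, giving 4 of slack.
No other chain overtakes it, so the finish is 23 days.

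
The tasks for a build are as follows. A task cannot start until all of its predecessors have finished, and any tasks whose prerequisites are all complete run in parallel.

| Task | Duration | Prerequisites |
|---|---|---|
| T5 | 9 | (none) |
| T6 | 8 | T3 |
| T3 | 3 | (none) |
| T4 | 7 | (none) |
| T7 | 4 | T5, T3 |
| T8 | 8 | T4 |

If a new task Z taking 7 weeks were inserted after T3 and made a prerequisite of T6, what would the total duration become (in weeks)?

18

Originally the build takes 15 weeks.
With Z inserted, T6 now waits for max(T3, Z).
New critical path: T3→Z→T6 = 3+7+8 = 18 ⇒ 18 weeks.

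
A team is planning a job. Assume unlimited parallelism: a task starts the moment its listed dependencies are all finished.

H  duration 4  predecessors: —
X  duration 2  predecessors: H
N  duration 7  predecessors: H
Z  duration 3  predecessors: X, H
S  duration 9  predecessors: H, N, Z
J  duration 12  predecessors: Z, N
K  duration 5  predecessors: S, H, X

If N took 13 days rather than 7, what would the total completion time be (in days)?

31

As given, the longest chain is H→N→S→K = 4+7+9+5 = 25, so the finish is 25 days.
N is on the critical path; changing it to 13 makes that path 31 days.
The critical path is still H→N→S→K; finish is now 31 days.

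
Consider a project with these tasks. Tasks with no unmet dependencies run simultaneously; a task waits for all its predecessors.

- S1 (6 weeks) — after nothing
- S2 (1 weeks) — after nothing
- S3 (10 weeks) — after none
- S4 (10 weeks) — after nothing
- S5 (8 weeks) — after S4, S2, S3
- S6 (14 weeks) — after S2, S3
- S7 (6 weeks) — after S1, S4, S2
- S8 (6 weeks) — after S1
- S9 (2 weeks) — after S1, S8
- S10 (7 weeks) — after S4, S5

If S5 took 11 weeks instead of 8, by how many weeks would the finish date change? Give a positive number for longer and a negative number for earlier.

Critical path before the change: S3→S5→S10 = 10+8+7 = 25 giving 25 weeks.
S5 is on the critical path; changing it to 11 makes that path 28 weeks.
The critical path is still S3→S5→S10; finish is now 28 weeks.
Change in finish: 28 − 25 = +3 weeks.

3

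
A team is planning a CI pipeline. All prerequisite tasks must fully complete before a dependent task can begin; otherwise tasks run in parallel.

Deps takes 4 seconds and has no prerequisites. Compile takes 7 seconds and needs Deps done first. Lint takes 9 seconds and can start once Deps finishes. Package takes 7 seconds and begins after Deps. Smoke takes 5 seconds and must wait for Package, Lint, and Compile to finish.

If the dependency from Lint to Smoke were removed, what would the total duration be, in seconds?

16

Before: longest chain Deps→Lint→Smoke = 4+9+5 = 18, finish 18.
Without Lint→Smoke, Smoke's earliest start moves from 13 to 11.
The longest chain is now Deps→Compile→Smoke = 4+7+5 = 16, so the job takes 16 seconds.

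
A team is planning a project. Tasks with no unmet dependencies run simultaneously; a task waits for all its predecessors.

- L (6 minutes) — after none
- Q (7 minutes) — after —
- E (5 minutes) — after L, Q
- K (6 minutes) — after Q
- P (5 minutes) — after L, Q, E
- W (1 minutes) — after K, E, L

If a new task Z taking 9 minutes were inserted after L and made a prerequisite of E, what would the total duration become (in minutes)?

Originally the project takes 17 minutes.
With Z inserted, E now waits for max(L, Q, Z).
New critical path: L→Z→E→P = 6+9+5+5 = 25 ⇒ 25 minutes.

25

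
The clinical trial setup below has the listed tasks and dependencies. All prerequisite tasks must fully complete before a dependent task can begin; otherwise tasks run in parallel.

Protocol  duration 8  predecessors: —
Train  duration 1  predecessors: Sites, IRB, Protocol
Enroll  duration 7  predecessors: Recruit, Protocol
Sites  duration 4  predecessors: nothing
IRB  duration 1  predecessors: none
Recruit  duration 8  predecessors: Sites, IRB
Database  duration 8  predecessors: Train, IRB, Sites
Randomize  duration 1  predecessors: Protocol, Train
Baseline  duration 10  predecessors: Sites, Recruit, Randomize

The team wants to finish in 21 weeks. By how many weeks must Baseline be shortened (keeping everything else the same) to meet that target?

1

Current finish: 22 weeks; target: 21.
Baseline is on every critical path, so each week cut from Baseline cuts the finish by one (this holds down to a finish of 19).
Need 22 − 21 = 1 week off Baseline → Baseline becomes 9 weeks, finish becomes 21.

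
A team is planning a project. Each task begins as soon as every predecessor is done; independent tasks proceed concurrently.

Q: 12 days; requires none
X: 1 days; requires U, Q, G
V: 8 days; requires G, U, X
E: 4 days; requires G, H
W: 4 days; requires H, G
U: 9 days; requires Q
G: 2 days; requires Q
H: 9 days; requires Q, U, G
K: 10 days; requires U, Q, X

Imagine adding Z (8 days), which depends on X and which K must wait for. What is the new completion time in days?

40

Originally the plan takes 34 days.
With Z inserted, K now waits for max(U, Q, X, Z).
New critical path: Q→U→X→Z→K = 12+9+1+8+10 = 40 ⇒ 40 days.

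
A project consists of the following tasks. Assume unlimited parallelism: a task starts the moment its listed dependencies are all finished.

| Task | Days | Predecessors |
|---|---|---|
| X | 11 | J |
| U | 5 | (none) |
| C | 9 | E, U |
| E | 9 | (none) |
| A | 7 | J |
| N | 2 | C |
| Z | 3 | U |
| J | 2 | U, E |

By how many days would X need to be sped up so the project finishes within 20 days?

2

Current finish: 22 days; target: 20.
X is on every critical path, so each day cut from X cuts the finish by one (this holds down to a finish of 20).
Need 22 − 20 = 2 days off X → X becomes 9 days, finish becomes 20.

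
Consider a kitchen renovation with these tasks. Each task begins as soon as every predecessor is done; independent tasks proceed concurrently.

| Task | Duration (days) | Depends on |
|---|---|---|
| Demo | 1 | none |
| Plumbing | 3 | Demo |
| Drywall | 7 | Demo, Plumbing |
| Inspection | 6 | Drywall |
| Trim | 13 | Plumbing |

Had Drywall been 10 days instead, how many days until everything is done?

The binding path is Demo→Plumbing→Drywall→Inspection = 1+3+7+6 = 17; finish at 17 days.
Since Drywall is critical, the +3 change carries straight to that chain (now 20 days).
No other chain overtakes it, so the finish is 20 days.

20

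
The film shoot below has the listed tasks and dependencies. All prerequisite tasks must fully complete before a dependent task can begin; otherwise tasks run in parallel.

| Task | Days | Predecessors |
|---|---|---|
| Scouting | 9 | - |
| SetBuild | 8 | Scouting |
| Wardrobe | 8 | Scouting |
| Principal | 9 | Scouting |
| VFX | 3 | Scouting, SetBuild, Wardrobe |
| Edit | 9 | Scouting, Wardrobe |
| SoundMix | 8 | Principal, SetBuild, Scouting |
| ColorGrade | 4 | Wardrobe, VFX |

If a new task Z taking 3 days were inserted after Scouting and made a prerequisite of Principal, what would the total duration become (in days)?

Originally the film shoot takes 26 days.
With Z inserted, Principal now waits for max(Scouting, Z).
New critical path: Scouting→Z→Principal→SoundMix = 9+3+9+8 = 29 ⇒ 29 days.

29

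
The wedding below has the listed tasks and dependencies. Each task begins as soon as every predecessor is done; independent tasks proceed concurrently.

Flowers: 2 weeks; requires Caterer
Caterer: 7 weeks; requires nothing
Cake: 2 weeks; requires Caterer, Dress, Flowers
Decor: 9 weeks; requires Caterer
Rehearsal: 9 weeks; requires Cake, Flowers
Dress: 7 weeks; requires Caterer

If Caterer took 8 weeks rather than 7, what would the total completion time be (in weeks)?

26

As given, the longest chain is Caterer→Dress→Cake→Rehearsal = 7+7+2+9 = 25, so the finish is 25 weeks.
Caterer lies on that path, so at 8 weeks the path becomes 26 weeks.
The critical path is still Caterer→Dress→Cake→Rehearsal; finish is now 26 weeks.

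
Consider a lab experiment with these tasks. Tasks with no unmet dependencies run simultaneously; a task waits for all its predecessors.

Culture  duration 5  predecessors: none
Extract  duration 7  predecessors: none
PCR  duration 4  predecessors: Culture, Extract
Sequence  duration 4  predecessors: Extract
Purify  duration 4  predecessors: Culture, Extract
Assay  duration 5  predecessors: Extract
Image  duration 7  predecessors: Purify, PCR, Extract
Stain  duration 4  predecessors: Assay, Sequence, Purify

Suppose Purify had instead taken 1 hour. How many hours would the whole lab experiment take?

Critical path before the change: Extract→Purify→Image = 7+4+7 = 18 giving 18 hours.
Purify is on the critical path; changing it to 1 makes that path 15 hours.
Now Extract→PCR→Image = 7+4+7 = 18 is longest, so the finish becomes 18 hours.

18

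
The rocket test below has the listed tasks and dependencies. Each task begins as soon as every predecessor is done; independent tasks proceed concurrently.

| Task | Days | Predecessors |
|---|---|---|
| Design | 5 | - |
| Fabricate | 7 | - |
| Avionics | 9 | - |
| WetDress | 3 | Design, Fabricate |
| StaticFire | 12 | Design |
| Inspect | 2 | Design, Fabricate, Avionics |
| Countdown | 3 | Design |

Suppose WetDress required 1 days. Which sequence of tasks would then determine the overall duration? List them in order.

Design, StaticFire

Baseline: Design→StaticFire = 5+12 = 17 → 17 days.
WetDress is off the critical path — its longest chain is 10 days, giving 7 of slack.
No other chain overtakes it, so the finish is 17 days.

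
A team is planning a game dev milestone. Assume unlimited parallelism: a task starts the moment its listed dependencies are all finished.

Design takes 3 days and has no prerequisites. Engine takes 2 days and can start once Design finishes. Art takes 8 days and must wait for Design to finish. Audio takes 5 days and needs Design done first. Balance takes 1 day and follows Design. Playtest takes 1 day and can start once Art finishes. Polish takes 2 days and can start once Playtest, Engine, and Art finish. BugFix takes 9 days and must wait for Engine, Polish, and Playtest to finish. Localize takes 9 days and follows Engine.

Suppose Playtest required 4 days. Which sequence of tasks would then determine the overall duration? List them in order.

Design, Art, Playtest, Polish, BugFix

Baseline: Design→Art→Playtest→Polish→BugFix = 3+8+1+2+9 = 23 → 23 days.
Since Playtest is critical, the +3 change carries straight to that chain (now 26 days).
No other chain overtakes it, so the finish is 26 days.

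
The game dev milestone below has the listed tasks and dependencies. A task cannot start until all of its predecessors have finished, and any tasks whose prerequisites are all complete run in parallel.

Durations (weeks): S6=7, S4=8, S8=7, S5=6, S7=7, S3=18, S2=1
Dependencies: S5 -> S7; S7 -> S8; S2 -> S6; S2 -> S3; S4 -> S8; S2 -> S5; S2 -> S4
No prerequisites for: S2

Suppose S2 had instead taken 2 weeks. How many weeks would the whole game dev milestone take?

22

As given, the longest chain is S2→S5→S7→S8 = 1+6+7+7 = 21, so the finish is 21 weeks.
S2 lies on that path, so at 2 weeks the path becomes 22 weeks.
That remains the longest chain; total 22 weeks.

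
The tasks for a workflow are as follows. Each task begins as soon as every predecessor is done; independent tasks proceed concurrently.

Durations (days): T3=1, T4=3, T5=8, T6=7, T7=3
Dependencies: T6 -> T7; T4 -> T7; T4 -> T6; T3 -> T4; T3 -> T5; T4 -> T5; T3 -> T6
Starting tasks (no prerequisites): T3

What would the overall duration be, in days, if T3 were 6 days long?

Baseline: T3→T4→T6→T7 = 1+3+7+3 = 14 → 14 days.
T3 is on the critical path; changing it to 6 makes that path 19 days.
That remains the longest chain; total 19 days.

19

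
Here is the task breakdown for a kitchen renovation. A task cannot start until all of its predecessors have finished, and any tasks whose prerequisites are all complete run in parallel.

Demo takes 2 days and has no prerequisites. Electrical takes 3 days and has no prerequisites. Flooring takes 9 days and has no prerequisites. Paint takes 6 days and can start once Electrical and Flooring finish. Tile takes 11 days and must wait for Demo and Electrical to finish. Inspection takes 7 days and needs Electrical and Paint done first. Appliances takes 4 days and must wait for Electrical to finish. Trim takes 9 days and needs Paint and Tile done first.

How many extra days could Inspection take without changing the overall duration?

2

Flooring→Paint→Trim = 9+6+9 = 24 sets the makespan at 24 days.
Inspection finishes as early as 22 and must finish by 24.
Float = 24 − 22 = 2.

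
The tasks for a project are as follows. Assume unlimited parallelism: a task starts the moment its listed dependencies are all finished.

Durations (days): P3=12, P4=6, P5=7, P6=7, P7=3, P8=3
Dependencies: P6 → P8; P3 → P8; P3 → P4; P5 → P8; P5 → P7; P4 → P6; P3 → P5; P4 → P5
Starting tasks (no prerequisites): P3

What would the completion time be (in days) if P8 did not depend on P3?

28

Before: longest chain P3→P4→P5→P7 = 12+6+7+3 = 28, finish 28.
Dropping P3→P8 doesn't change P8's earliest start (25); another predecessor still binds.
New critical path: P3→P4→P5→P7 = 12+6+7+3 = 28 ⇒ 28 days.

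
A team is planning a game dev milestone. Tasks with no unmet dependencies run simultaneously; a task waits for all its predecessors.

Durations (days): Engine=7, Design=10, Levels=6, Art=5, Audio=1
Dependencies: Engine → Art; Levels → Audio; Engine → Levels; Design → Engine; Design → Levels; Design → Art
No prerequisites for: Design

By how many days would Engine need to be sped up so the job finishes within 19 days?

Current finish: 24 days; target: 19.
Engine is on every critical path, so each day cut from Engine cuts the finish by one (this holds down to a finish of 18).
Need 24 − 19 = 5 days off Engine → Engine becomes 2 days, finish becomes 19.

5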